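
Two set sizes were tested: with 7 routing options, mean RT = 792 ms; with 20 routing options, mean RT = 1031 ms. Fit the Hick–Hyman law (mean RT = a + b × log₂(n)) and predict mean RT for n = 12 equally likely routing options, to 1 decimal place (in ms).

914.7 ms

With log₂ n on the abscissa the relation is linear; from the two conditions:
  b = (1031 − 792) / (log₂ 20 − log₂ 7) = 239 / (4.3219 − 2.8074) = 157.800 ms/bit
  a = 792 − 157.800 × 2.8074 = 348.999 ms
Then RT(12) = 348.999 + 157.800 × log₂ 12 = 348.999 + 157.800 × 3.5850 ≈ 914.707 ms.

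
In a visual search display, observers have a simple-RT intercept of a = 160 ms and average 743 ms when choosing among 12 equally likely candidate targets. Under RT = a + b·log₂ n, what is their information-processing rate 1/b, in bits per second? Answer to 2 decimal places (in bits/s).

Choice component = 743 − 160 = 583 ms over log₂(12) = 3.5850 bits.
b = 583 / 3.5850 = 162.624 ms/bit, so 1/b = 6.149 bits/s.

6.15 bits/s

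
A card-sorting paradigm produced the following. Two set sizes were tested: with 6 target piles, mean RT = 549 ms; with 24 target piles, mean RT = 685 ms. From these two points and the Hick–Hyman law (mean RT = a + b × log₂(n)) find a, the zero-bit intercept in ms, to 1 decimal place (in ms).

Slope: b = (685 − 549) / (log₂ 24 − log₂ 6) = 136/2.0000 = 68.000 ms/bit.
Intercept: a = 549 − 68.000·log₂(6) = 373.223 ms.

373.2 ms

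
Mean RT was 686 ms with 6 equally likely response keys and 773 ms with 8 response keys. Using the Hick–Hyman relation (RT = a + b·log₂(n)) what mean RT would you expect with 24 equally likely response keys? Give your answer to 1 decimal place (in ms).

Fit slope and intercept:
  b = (773 − 686) / (log₂ 8 − log₂ 6) = 87 / (3 − 2.5850) = 209.620 ms/bit
  a = 686 − 209.620 × 2.5850 = 144.141 ms
Then RT(24) = 144.141 + 209.620 × log₂ 24 = 144.141 + 209.620 × 4.5850 ≈ 1105.239 ms.

1105.2 ms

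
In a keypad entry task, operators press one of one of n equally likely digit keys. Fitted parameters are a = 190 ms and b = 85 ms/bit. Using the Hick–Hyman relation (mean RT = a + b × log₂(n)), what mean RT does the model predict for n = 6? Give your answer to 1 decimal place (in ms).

409.7 ms

log₂(6) = 2.5850 bits, so RT = 190 + 85 × 2.5850 ≈ 409.722 ms.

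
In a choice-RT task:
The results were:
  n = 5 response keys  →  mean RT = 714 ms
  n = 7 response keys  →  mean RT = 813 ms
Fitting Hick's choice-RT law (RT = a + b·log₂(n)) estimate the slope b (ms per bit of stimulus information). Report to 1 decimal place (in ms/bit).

203.9 ms/bit

b = (RT₂ − RT₁)/(log₂ n₂ − log₂ n₁) = (813 − 714)/(2.8074 − 2.3219) = 203.944 ms/bit.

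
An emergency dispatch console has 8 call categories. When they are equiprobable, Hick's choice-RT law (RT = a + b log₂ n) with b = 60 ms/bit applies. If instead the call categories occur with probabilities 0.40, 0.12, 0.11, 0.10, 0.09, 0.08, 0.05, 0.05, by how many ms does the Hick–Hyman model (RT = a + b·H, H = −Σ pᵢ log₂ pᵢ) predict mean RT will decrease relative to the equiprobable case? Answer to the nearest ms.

23 ms

Equiprobable entropy H₀ = log₂ 8 = 3.0000 bits.
Skewed entropy H = −Σ pᵢ log₂ pᵢ = 2.6147 bits.
ΔRT = b·(H₀ − H) = 60 × 0.3853 = 23.12 ms.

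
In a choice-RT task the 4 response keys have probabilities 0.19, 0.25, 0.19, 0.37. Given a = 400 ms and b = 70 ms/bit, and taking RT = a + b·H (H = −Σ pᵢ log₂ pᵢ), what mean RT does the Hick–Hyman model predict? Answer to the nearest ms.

536 ms

H = 0.19·log₂(1/0.19) + 0.25·log₂(1/0.25) + 0.19·log₂(1/0.19) + 0.37·log₂(1/0.37) = 1.9412 bits.
RT = 400 + 70 × 1.9412 = 535.88 ms.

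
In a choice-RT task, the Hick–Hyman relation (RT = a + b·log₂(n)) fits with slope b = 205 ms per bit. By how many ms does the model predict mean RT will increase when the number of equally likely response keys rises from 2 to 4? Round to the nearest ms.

The intercept a cancels: ΔRT = b·(log₂ n₂ − log₂ n₁) = b·log₂(n₂/n₁).
log₂(4) − log₂(2) = log₂(4/2) = log₂(2) = 1.
ΔRT = 205 × 1.0000 = 205.000 ms.

205 ms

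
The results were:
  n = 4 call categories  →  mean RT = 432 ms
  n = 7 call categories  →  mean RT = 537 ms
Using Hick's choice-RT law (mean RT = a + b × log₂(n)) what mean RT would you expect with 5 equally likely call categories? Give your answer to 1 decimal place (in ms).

473.9 ms

Solve the two-equation system in a and b:
  b = (537 − 432) / (log₂ 7 − log₂ 4) = 105 / (2.8074 − 2) = 130.054 ms/bit
  a = 432 − 130.054 × 2 = 171.891 ms
Then RT(5) = 171.891 + 130.054 × log₂ 5 = 171.891 + 130.054 × 2.3219 ≈ 473.868 ms.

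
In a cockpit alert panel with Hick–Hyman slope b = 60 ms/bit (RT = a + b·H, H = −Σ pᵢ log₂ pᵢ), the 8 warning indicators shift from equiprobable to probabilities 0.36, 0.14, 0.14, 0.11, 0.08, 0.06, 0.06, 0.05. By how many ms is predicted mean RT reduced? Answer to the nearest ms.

Equiprobable entropy H₀ = log₂ 8 = 3.0000 bits.
Skewed entropy H = −Σ pᵢ log₂ pᵢ = 2.6698 bits.
ΔRT = b·(H₀ − H) = 60 × 0.3302 = 19.81 ms.

20 ms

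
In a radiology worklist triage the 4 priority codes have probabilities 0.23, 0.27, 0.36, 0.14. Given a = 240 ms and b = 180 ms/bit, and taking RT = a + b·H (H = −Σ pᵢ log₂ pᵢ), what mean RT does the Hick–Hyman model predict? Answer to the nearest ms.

H = 0.23·log₂(1/0.23) + 0.27·log₂(1/0.27) + 0.36·log₂(1/0.36) + 0.14·log₂(1/0.14) = 1.9254 bits.
RT = 240 + 180 × 1.9254 = 586.57 ms.

587 ms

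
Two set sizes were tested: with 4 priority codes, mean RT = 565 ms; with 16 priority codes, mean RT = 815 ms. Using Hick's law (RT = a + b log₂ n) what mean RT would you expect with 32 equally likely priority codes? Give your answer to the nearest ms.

Fit slope and intercept:
  b = (815 − 565) / (log₂ 16 − log₂ 4) = 250 / (4 − 2) = 125 ms/bit
  a = 565 − 125 × 2 = 315 ms
Then RT(32) = 315 + 125 × log₂ 32 = 315 + 125 × 5 ≈ 940.000 ms.

940 ms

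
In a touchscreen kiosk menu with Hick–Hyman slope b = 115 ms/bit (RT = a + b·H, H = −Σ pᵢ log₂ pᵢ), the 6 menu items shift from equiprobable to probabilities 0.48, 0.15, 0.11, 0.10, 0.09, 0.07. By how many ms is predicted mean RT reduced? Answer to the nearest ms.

46 ms

Equiprobable entropy H₀ = log₂ 6 = 2.5850 bits.
Skewed entropy H = −Σ pᵢ log₂ pᵢ = 2.1825 bits.
ΔRT = b·(H₀ − H) = 115 × 0.4025 = 46.28 ms.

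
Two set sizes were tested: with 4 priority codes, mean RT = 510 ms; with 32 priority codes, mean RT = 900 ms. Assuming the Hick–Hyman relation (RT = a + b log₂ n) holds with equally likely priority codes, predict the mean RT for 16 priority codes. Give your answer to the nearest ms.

Solve the two-equation system in a and b:
  b = (900 − 510) / (log₂ 32 − log₂ 4) = 390 / (5 − 2) = 130 ms/bit
  a = 510 − 130 × 2 = 250 ms
Then RT(16) = 250 + 130 × log₂ 16 = 250 + 130 × 4 ≈ 770.000 ms.

770 ms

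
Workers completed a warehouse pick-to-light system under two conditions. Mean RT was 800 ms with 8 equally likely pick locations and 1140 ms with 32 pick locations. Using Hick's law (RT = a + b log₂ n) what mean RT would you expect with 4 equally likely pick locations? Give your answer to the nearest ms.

630 ms

Solve the two-equation system in a and b:
  b = (1140 − 800) / (log₂ 32 − log₂ 8) = 340 / (5 − 3) = 170 ms/bit
  a = 800 − 170 × 3 = 290 ms
Then RT(4) = 290 + 170 × log₂ 4 = 290 + 170 × 2 ≈ 630.000 ms.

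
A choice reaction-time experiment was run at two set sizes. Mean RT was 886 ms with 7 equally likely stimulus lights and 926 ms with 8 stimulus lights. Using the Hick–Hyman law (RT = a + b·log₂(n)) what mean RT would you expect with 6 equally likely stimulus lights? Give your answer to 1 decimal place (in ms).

Solve the two-equation system in a and b:
  b = (926 − 886) / (log₂ 8 − log₂ 7) = 40 / (3 − 2.8074) = 207.636 ms/bit
  a = 886 − 207.636 × 2.8074 = 303.093 ms
Then RT(6) = 303.093 + 207.636 × log₂ 6 = 303.093 + 207.636 × 2.5850 ≈ 839.823 ms.

839.8 ms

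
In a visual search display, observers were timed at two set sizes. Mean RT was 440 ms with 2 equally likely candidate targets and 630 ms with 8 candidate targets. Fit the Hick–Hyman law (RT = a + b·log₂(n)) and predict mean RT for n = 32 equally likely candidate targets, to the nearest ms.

Solve the two-equation system in a and b:
  b = (630 − 440) / (log₂ 8 − log₂ 2) = 190 / (3 − 1) = 95 ms/bit
  a = 440 − 95 × 1 = 345 ms
Then RT(32) = 345 + 95 × log₂ 32 = 345 + 95 × 5 ≈ 820.000 ms.

820 ms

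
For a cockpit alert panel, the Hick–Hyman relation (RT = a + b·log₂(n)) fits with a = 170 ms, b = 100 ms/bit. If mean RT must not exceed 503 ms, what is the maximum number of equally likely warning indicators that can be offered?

100·log₂ n ≤ 503 − 170 = 333, giving log₂ n ≤ 3.3300 and n ≤ 10.056. The largest whole number is 10.

10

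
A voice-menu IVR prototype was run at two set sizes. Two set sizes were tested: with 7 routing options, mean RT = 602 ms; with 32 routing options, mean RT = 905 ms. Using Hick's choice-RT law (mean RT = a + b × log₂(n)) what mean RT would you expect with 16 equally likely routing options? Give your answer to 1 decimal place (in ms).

With log₂ n on the abscissa the relation is linear; from the two conditions:
  b = (905 − 602) / (log₂ 32 − log₂ 7) = 303 / (5 − 2.8074) = 138.189 ms/bit
  a = 602 − 138.189 × 2.8074 = 214.054 ms
Then RT(16) = 214.054 + 138.189 × log₂ 16 = 214.054 + 138.189 × 4 ≈ 766.811 ms.

766.8 ms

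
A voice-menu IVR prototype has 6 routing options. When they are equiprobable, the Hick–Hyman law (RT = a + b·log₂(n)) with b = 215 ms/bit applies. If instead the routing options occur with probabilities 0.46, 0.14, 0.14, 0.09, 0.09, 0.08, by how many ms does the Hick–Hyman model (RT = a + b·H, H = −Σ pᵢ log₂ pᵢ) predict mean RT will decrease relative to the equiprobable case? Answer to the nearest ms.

77 ms

Equiprobable entropy H₀ = log₂ 6 = 2.5850 bits.
Skewed entropy H = −Σ pᵢ log₂ pᵢ = 2.2264 bits.
ΔRT = b·(H₀ − H) = 215 × 0.3586 = 77.10 ms.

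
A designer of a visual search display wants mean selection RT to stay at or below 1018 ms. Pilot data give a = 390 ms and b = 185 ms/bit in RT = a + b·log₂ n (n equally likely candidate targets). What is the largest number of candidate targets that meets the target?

10

Information budget: (1018 − 390)/185 = 3.3946 bits, so n ≤ 2^3.3946 = 10.517 → at most 10.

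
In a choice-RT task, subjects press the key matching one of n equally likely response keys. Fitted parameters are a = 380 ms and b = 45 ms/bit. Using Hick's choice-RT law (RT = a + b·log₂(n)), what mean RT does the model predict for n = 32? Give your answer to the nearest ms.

log₂(32) = 5 bits, so RT = 380 + 45 × 5 ≈ 605.000 ms.

605 ms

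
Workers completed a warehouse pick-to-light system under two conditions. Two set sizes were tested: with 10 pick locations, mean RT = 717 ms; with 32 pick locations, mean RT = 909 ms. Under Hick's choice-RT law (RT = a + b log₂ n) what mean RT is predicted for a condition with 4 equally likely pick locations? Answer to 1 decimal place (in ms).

With log₂ n on the abscissa the relation is linear; from the two conditions:
  b = (909 − 717) / (log₂ 32 − log₂ 10) = 192 / (5 − 3.3219) = 114.417 ms/bit
  a = 717 − 114.417 × 3.3219 = 336.915 ms
Then RT(4) = 336.915 + 114.417 × log₂ 4 = 336.915 + 114.417 × 2 ≈ 565.749 ms.

565.7 ms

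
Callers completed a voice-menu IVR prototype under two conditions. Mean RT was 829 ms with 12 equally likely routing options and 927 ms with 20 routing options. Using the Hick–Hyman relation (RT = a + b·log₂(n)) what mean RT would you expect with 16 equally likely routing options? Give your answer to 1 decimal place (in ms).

884.2 ms

Fit slope and intercept:
  b = (927 − 829) / (log₂ 20 − log₂ 12) = 98 / (4.3219 − 3.5850) = 132.978 ms/bit
  a = 829 − 132.978 × 3.5850 = 352.280 ms
Then RT(16) = 352.280 + 132.978 × log₂ 16 = 352.280 + 132.978 × 4 ≈ 884.191 ms.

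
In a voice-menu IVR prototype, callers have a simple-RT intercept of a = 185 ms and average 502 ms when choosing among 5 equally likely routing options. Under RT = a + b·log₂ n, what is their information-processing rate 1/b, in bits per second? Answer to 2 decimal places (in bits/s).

b = (502 − 185)/log₂ 5 = 317/2.3219 = 136.524 ms per bit = 0.13652 s/bit; the reciprocal is 7.325 bits/s.

7.32 bits/s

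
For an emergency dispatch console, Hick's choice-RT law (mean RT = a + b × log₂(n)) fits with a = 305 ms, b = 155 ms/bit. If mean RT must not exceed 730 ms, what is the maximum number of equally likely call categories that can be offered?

Set 305 + 155·log₂ n ≤ 730 → log₂ n ≤ (730 − 305)/155 = 2.7419.
So n ≤ 2^2.7419 = 6.690; the largest integer n is 6.

6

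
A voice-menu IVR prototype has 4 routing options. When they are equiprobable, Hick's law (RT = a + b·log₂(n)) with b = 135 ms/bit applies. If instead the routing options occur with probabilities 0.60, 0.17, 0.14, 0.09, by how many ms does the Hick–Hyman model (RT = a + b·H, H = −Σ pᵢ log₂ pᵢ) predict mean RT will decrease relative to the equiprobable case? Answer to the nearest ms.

Equiprobable entropy H₀ = log₂ 4 = 2.0000 bits.
Skewed entropy H = −Σ pᵢ log₂ pᵢ = 1.5865 bits.
ΔRT = b·(H₀ − H) = 135 × 0.4135 = 55.82 ms.

56 ms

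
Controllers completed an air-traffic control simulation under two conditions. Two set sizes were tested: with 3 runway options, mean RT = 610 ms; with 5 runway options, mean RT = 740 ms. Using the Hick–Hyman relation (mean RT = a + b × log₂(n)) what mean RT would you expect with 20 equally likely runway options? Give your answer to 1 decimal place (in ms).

Solve the two-equation system in a and b:
  b = (740 − 610) / (log₂ 5 − log₂ 3) = 130 / (2.3219 − 1.5850) = 176.399 ms/bit
  a = 610 − 176.399 × 1.5850 = 330.414 ms
Then RT(20) = 330.414 + 176.399 × log₂ 20 = 330.414 + 176.399 × 4.3219 ≈ 1092.798 ms.

1092.8 ms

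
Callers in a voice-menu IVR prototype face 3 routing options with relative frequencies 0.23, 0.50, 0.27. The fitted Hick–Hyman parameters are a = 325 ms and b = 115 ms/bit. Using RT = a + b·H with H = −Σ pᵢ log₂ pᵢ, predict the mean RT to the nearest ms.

Entropy contributions −pᵢ log₂ pᵢ: 0.4877, 0.5000, 0.5100; sum H = 1.4977 bits.
RT = a + bH = 325 + 115·1.4977 = 497.23 ms.

497 ms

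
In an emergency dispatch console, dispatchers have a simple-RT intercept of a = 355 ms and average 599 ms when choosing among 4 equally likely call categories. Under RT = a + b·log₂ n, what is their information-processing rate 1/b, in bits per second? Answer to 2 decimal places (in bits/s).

b = (599 − 355)/log₂ 4 = 244/2 = 122.000 ms per bit = 0.12200 s/bit; the reciprocal is 8.197 bits/s.

8.20 bits/s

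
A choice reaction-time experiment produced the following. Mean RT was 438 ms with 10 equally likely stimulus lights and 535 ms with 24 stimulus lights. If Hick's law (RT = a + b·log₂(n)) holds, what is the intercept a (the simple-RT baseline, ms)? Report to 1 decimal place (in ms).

182.9 ms

Slope: b = (535 − 438) / (log₂ 24 − log₂ 10) = 97/1.2630 = 76.799 ms/bit.
a = RT₁ − b·log₂ n₁ = 438 − 76.799 × 3.3219 = 182.879 ms.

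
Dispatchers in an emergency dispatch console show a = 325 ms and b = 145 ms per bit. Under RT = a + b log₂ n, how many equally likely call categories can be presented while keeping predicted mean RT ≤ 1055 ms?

32

145·log₂ n ≤ 1055 − 325 = 730, giving log₂ n ≤ 5.0345 and n ≤ 32.774. The largest whole number is 32.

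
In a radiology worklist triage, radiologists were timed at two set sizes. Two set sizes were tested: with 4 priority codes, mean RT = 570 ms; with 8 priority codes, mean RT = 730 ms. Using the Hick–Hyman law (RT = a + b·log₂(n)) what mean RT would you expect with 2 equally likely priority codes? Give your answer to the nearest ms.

Fit slope and intercept:
  b = (730 − 570) / (log₂ 8 − log₂ 4) = 160 / (3 − 2) = 160 ms/bit
  a = 570 − 160 × 2 = 250 ms
Then RT(2) = 250 + 160 × log₂ 2 = 250 + 160 × 1 ≈ 410.000 ms.

410 ms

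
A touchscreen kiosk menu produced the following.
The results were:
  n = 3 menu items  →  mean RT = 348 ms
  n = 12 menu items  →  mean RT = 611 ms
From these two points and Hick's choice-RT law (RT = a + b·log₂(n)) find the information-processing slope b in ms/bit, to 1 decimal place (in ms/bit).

b = (RT₂ − RT₁)/(log₂ n₂ − log₂ n₁) = (611 − 348)/(3.5850 − 1.5850) = 131.500 ms/bit.

131.5 ms/bit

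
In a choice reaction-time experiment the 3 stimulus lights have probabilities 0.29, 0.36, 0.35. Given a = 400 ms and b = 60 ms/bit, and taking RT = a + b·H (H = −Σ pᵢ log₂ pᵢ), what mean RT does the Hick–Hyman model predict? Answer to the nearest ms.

495 ms

Entropy contributions −pᵢ log₂ pᵢ: 0.5179, 0.5306, 0.5301; sum H = 1.5786 bits.
RT = a + bH = 400 + 60·1.5786 = 494.72 ms.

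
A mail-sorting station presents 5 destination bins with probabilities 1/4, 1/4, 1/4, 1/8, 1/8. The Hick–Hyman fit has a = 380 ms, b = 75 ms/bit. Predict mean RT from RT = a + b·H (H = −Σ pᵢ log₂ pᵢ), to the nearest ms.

H = −Σ pᵢ log₂ pᵢ = 0.25·2 + 0.25·2 + 0.25·2 + 0.125·3 + 0.125·3 = 2.250 bits.
RT = 380 + 75 × 2.250 = 548.75 ms.

549 ms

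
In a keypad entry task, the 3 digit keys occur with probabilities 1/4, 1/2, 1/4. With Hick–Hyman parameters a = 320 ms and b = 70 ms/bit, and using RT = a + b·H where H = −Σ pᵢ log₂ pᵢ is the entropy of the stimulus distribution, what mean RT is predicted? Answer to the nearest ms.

H = −Σ pᵢ log₂ pᵢ = 0.25·2 + 0.5·1 + 0.25·2 = 1.500 bits.
RT = 320 + 70 × 1.500 = 425.00 ms.

425 ms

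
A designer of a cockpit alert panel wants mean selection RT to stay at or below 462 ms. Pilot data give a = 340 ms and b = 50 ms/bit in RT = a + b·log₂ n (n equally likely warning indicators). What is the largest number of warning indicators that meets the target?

Set 340 + 50·log₂ n ≤ 462 → log₂ n ≤ (462 − 340)/50 = 2.4400.
So n ≤ 2^2.4400 = 5.426; the largest integer n is 5.

5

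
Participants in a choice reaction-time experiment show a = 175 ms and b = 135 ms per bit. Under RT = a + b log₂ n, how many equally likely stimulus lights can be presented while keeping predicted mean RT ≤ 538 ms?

6

Information budget: (538 − 175)/135 = 2.6889 bits, so n ≤ 2^2.6889 = 6.448 → at most 6.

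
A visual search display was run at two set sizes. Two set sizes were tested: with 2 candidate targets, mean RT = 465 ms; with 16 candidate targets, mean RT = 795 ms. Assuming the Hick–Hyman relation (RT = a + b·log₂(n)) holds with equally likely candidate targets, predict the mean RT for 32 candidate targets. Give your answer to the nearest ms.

RT is linear in log₂ n, so two points fix the line:
  b = (795 − 465) / (log₂ 16 − log₂ 2) = 330 / (4 − 1) = 110 ms/bit
  a = 465 − 110 × 1 = 355 ms
Then RT(32) = 355 + 110 × log₂ 32 = 355 + 110 × 5 ≈ 905.000 ms.

905 ms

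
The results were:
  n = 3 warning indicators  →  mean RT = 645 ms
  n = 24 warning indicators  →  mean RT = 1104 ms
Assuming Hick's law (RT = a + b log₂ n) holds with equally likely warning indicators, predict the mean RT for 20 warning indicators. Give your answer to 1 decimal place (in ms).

1063.8 ms

With log₂ n on the abscissa the relation is linear; from the two conditions:
  b = (1104 − 645) / (log₂ 24 − log₂ 3) = 459 / (4.5850 − 1.5850) = 153.000 ms/bit
  a = 645 − 153.000 × 1.5850 = 402.501 ms
Then RT(20) = 402.501 + 153.000 × log₂ 20 = 402.501 + 153.000 × 4.3219 ≈ 1063.756 ms.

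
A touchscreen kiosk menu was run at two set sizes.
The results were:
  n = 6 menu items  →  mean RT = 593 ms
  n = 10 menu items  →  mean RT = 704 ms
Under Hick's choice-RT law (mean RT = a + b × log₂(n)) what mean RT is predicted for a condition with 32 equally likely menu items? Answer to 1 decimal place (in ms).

Solve the two-equation system in a and b:
  b = (704 − 593) / (log₂ 10 − log₂ 6) = 111 / (3.3219 − 2.5850) = 150.618 ms/bit
  a = 593 − 150.618 × 2.5850 = 203.659 ms
Then RT(32) = 203.659 + 150.618 × log₂ 32 = 203.659 + 150.618 × 5 ≈ 956.747 ms.

956.7 ms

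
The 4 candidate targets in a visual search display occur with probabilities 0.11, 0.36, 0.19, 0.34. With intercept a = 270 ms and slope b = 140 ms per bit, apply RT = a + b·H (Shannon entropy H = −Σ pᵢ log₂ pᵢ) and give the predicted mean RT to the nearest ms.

531 ms

H = 0.11·log₂(1/0.11) + 0.36·log₂(1/0.36) + 0.19·log₂(1/0.19) + 0.34·log₂(1/0.34) = 1.8653 bits.
RT = 270 + 140 × 1.8653 = 531.14 ms.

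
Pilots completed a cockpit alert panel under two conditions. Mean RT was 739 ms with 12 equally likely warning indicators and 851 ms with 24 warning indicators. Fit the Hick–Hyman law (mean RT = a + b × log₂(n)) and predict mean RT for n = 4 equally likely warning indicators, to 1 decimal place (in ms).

RT is linear in log₂ n, so two points fix the line:
  b = (851 − 739) / (log₂ 24 − log₂ 12) = 112 / (4.5850 − 3.5850) = 112.000 ms/bit
  a = 739 − 112.000 × 3.5850 = 337.484 ms
Then RT(4) = 337.484 + 112.000 × log₂ 4 = 337.484 + 112.000 × 2 ≈ 561.484 ms.

561.5 ms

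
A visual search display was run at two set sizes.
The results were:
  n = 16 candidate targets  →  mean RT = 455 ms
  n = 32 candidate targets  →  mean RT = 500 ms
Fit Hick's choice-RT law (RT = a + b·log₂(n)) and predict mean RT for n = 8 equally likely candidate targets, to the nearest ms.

410 ms

Fit slope and intercept:
  b = (500 − 455) / (log₂ 32 − log₂ 16) = 45 / (5 − 4) = 45 ms/bit
  a = 455 − 45 × 4 = 275 ms
Then RT(8) = 275 + 45 × log₂ 8 = 275 + 45 × 3 ≈ 410.000 ms.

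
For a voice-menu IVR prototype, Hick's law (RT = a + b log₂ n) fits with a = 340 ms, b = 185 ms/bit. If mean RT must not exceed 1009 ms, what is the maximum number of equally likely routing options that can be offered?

12

185·log₂ n ≤ 1009 − 340 = 669, giving log₂ n ≤ 3.6162 and n ≤ 12.263. The largest whole number is 12.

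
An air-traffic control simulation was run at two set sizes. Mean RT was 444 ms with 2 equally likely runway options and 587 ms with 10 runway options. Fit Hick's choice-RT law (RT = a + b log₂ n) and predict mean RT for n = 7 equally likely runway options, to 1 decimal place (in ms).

RT is linear in log₂ n, so two points fix the line:
  b = (587 − 444) / (log₂ 10 − log₂ 2) = 143 / (3.3219 − 1) = 61.587 ms/bit
  a = 444 − 61.587 × 1 = 382.413 ms
Then RT(7) = 382.413 + 61.587 × log₂ 7 = 382.413 + 61.587 × 2.8074 ≈ 555.309 ms.

555.3 ms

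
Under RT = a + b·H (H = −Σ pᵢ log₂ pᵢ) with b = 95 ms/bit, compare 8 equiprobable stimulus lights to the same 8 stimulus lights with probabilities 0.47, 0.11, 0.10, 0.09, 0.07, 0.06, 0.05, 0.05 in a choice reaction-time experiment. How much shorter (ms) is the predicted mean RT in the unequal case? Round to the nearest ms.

Equiprobable entropy H₀ = log₂ 8 = 3.0000 bits.
Skewed entropy H = −Σ pᵢ log₂ pᵢ = 2.4514 bits.
ΔRT = b·(H₀ − H) = 95 × 0.5486 = 52.12 ms.

52 ms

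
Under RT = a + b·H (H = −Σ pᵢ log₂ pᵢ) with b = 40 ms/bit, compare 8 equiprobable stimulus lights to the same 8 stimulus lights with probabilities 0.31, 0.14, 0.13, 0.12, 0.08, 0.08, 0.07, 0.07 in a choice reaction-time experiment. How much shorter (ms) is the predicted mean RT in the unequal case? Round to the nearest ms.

8 ms

Equiprobable entropy H₀ = log₂ 8 = 3.0000 bits.
Skewed entropy H = −Σ pᵢ log₂ pᵢ = 2.7907 bits.
ΔRT = b·(H₀ − H) = 40 × 0.2093 = 8.37 ms.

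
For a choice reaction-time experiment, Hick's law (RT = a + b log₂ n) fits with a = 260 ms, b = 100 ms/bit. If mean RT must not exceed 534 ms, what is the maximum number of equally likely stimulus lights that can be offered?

6

100·log₂ n ≤ 534 − 260 = 274, giving log₂ n ≤ 2.7400 and n ≤ 6.681. The largest whole number is 6.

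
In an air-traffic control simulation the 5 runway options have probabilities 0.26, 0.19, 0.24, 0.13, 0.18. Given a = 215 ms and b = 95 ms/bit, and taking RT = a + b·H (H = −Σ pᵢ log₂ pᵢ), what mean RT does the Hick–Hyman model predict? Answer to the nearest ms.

H = 0.26·log₂(1/0.26) + 0.19·log₂(1/0.19) + 0.24·log₂(1/0.24) + 0.13·log₂(1/0.13) + 0.18·log₂(1/0.18) = 2.2826 bits.
RT = 215 + 95 × 2.2826 = 431.85 ms.

432 ms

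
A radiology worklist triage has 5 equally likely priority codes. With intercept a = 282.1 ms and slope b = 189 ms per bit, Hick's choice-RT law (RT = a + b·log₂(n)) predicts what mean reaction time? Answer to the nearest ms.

721 ms

log₂(5) = 2.3219 bits, so RT = 282.1 + 189 × 2.3219 ≈ 720.944 ms.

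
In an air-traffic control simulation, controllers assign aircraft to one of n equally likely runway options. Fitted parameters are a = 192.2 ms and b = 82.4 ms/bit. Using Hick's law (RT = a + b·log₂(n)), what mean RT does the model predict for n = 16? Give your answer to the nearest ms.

log₂(16) = 4 bits, so RT = 192.2 + 82.4 × 4 ≈ 521.800 ms.

522 ms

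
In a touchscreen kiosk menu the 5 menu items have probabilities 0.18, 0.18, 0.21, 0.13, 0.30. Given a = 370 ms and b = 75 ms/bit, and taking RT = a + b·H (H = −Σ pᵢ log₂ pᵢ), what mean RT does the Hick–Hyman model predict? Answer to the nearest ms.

Entropy contributions −pᵢ log₂ pᵢ: 0.4453, 0.4453, 0.4728, 0.3826, 0.5211; sum H = 2.2672 bits.
RT = a + bH = 370 + 75·2.2672 = 540.04 ms.

540 ms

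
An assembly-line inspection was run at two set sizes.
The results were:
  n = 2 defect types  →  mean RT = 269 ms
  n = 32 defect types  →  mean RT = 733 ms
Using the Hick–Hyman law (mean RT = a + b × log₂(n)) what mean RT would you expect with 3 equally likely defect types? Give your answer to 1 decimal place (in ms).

With log₂ n on the abscissa the relation is linear; from the two conditions:
  b = (733 − 269) / (log₂ 32 − log₂ 2) = 464 / (5 − 1) = 116.000 ms/bit
  a = 269 − 116.000 × 1 = 153.000 ms
Then RT(3) = 153.000 + 116.000 × log₂ 3 = 153.000 + 116.000 × 1.5850 ≈ 336.856 ms.

336.9 ms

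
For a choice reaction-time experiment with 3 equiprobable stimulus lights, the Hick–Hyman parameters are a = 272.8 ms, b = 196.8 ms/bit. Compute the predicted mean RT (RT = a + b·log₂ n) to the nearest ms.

585 ms

log₂(3) = 1.5850 bits, so RT = 272.8 + 196.8 × 1.5850 ≈ 584.721 ms.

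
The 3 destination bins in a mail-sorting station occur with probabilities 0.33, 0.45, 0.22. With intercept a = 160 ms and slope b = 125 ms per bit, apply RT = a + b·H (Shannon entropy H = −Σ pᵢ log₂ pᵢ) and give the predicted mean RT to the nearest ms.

Entropy contributions −pᵢ log₂ pᵢ: 0.5278, 0.5184, 0.4806; sum H = 1.5268 bits.
RT = a + bH = 160 + 125·1.5268 = 350.85 ms.

351 ms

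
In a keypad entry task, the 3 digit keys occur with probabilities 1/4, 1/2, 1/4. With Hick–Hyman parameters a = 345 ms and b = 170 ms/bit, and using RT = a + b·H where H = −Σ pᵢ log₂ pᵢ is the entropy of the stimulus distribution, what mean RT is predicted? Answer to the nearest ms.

Each term −pᵢ log₂ pᵢ: 0.25·2 + 0.5·1 + 0.25·2; summed, H = 1.500 bits.
Mean RT = a + bH = 345 + 170·1.500 = 600.00 ms.

600 ms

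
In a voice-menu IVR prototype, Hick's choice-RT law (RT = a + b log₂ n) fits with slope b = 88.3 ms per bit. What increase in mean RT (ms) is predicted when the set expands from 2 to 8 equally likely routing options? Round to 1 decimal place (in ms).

176.6 ms

Only the slope matters, since a is common to both: ΔRT = b·log₂(n₂/n₁).
log₂(8) − log₂(2) = log₂(8/2) = log₂(4) = 2.
ΔRT = 88.3 × 2.0000 = 176.600 ms.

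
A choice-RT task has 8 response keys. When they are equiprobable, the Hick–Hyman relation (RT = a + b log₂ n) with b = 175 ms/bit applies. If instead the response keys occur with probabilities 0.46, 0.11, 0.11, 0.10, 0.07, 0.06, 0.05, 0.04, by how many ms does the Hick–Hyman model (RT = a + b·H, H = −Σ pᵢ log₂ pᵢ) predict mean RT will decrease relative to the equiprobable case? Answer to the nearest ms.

The RT saving is b·ΔH. Equiprobable H₀ = log₂(8) = 3.0000 bits; with the given probabilities H = 2.4620 bits.
b·(H₀ − H) = 175 × (3.0000 − 2.4620) = 94.14 ms.

94 ms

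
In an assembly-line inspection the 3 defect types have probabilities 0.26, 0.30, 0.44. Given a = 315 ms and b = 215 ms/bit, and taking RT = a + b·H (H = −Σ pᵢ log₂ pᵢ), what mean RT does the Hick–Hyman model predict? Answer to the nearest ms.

Entropy contributions −pᵢ log₂ pᵢ: 0.5053, 0.5211, 0.5211; sum H = 1.5475 bits.
RT = a + bH = 315 + 215·1.5475 = 647.72 ms.

648 ms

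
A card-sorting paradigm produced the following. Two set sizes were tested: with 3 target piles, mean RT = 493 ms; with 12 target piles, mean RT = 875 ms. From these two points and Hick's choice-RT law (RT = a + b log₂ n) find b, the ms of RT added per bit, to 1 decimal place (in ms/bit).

The slope on a log₂ axis is (875 − 493) / (3.5850 − 1.5850) = 191.000 ms/bit.

191.0 ms/bit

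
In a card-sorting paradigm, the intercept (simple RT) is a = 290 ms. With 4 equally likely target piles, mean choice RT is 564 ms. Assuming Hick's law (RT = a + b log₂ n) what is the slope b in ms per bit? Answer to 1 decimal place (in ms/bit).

4 alternatives carry log₂ 4 = 2 bits; the choice cost is 564 − 290 = 274 ms, so b = 274/2 = 137.000 ms/bit.

137.0 ms/bit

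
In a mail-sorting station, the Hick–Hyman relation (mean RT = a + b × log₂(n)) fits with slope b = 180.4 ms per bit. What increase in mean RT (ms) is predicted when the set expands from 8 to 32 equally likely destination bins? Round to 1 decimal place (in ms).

Only the slope matters, since a is common to both: ΔRT = b·log₂(n₂/n₁).
log₂(32) − log₂(8) = log₂(32/8) = log₂(4) = 2.
ΔRT = 180.4 × 2.0000 = 360.800 ms.

360.8 ms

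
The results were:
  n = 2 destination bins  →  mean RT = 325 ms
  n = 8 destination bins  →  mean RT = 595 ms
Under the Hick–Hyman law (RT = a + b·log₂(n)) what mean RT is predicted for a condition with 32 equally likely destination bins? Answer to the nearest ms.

865 ms

Solve the two-equation system in a and b:
  b = (595 − 325) / (log₂ 8 − log₂ 2) = 270 / (3 − 1) = 135 ms/bit
  a = 325 − 135 × 1 = 190 ms
Then RT(32) = 190 + 135 × log₂ 32 = 190 + 135 × 5 ≈ 865.000 ms.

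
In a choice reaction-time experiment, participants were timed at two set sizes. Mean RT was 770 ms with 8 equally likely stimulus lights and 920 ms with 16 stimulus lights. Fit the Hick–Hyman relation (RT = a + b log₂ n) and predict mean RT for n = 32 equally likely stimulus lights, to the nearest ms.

Solve the two-equation system in a and b:
  b = (920 − 770) / (log₂ 16 − log₂ 8) = 150 / (4 − 3) = 150 ms/bit
  a = 770 − 150 × 3 = 320 ms
Then RT(32) = 320 + 150 × log₂ 32 = 320 + 150 × 5 ≈ 1070.000 ms.

1070 ms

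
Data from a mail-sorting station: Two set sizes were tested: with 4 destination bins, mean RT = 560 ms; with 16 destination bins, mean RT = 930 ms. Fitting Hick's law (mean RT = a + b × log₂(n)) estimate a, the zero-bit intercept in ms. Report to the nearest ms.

The slope on a log₂ axis is (930 − 560) / (4 − 2) = 185 ms/bit.
Intercept: a = 560 − 185·log₂(4) = 190.000 ms.

190 ms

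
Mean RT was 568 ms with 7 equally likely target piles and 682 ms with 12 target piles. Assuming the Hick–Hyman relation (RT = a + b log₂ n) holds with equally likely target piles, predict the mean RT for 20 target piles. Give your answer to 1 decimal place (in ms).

790.0 ms

RT is linear in log₂ n, so two points fix the line:
  b = (682 − 568) / (log₂ 12 − log₂ 7) = 114 / (3.5850 − 2.8074) = 146.604 ms/bit
  a = 568 − 146.604 × 2.8074 = 156.432 ms
Then RT(20) = 156.432 + 146.604 × log₂ 20 = 156.432 + 146.604 × 4.3219 ≈ 790.042 ms.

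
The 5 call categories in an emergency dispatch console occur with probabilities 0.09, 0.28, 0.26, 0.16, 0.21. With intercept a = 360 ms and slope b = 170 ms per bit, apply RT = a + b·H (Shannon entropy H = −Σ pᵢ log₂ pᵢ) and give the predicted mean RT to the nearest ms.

H = 0.09·log₂(1/0.09) + 0.28·log₂(1/0.28) + 0.26·log₂(1/0.26) + 0.16·log₂(1/0.16) + 0.21·log₂(1/0.21) = 2.2280 bits.
RT = 360 + 170 × 2.2280 = 738.76 ms.

739 ms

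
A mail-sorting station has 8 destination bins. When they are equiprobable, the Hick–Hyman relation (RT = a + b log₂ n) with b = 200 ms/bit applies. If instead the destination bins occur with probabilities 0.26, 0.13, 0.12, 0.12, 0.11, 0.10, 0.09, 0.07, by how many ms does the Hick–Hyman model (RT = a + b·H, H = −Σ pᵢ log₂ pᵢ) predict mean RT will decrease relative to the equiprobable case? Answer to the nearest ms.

23 ms

Equiprobable entropy H₀ = log₂ 8 = 3.0000 bits.
Skewed entropy H = −Σ pᵢ log₂ pᵢ = 2.8858 bits.
ΔRT = b·(H₀ − H) = 200 × 0.1142 = 22.85 ms.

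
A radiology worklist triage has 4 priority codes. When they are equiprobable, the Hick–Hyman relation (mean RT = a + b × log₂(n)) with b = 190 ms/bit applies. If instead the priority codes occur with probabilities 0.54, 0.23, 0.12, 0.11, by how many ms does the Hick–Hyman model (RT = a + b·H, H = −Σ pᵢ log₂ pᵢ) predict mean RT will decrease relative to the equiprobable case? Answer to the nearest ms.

Equiprobable entropy H₀ = log₂ 4 = 2.0000 bits.
Skewed entropy H = −Σ pᵢ log₂ pᵢ = 1.6851 bits.
ΔRT = b·(H₀ − H) = 190 × 0.3149 = 59.84 ms.

60 ms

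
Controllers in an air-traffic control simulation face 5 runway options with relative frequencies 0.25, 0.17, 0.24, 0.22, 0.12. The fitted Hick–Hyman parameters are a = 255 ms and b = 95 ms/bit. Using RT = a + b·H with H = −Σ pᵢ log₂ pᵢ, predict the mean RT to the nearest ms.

471 ms

Entropy contributions −pᵢ log₂ pᵢ: 0.5000, 0.4346, 0.4941, 0.4806, 0.3671; sum H = 2.2764 bits.
RT = a + bH = 255 + 95·2.2764 = 471.25 ms.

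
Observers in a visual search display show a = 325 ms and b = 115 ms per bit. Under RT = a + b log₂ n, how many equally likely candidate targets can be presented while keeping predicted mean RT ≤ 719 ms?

10

Set 325 + 115·log₂ n ≤ 719 → log₂ n ≤ (719 − 325)/115 = 3.4261.
So n ≤ 2^3.4261 = 10.749; the largest integer n is 10.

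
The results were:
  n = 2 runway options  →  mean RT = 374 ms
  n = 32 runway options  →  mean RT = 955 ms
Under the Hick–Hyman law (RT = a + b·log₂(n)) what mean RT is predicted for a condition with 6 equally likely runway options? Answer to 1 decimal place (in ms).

604.2 ms

With log₂ n on the abscissa the relation is linear; from the two conditions:
  b = (955 − 374) / (log₂ 32 − log₂ 2) = 581 / (5 − 1) = 145.250 ms/bit
  a = 374 − 145.250 × 1 = 228.750 ms
Then RT(6) = 228.750 + 145.250 × log₂ 6 = 228.750 + 145.250 × 2.5850 ≈ 604.216 ms.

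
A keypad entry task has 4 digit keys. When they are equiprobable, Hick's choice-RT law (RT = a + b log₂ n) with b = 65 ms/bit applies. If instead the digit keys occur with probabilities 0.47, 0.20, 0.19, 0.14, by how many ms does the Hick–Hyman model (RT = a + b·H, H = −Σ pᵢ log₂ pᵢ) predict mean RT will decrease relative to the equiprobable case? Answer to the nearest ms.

Equiprobable entropy H₀ = log₂ 4 = 2.0000 bits.
Skewed entropy H = −Σ pᵢ log₂ pᵢ = 1.8287 bits.
ΔRT = b·(H₀ − H) = 65 × 0.1713 = 11.14 ms.

11 ms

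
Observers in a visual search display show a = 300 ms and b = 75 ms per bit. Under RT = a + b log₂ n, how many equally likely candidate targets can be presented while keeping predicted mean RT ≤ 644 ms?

24

75·log₂ n ≤ 644 − 300 = 344, giving log₂ n ≤ 4.5867 and n ≤ 24.028. The largest whole number is 24.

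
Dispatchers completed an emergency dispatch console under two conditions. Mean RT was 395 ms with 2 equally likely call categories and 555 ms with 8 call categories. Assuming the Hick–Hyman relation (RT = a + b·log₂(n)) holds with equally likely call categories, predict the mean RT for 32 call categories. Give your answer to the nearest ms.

With log₂ n on the abscissa the relation is linear; from the two conditions:
  b = (555 − 395) / (log₂ 8 − log₂ 2) = 160 / (3 − 1) = 80 ms/bit
  a = 395 − 80 × 1 = 315 ms
Then RT(32) = 315 + 80 × log₂ 32 = 315 + 80 × 5 ≈ 715.000 ms.

715 ms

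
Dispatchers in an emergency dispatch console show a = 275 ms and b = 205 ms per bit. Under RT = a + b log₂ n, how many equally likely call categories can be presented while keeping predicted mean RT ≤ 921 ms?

8

205·log₂ n ≤ 921 − 275 = 646, giving log₂ n ≤ 3.1512 and n ≤ 8.884. The largest whole number is 8.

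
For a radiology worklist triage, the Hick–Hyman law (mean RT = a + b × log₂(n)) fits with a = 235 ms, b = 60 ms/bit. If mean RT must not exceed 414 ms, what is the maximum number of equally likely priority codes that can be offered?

7

Set 235 + 60·log₂ n ≤ 414 → log₂ n ≤ (414 − 235)/60 = 2.9833.
So n ≤ 2^2.9833 = 7.908; the largest integer n is 7.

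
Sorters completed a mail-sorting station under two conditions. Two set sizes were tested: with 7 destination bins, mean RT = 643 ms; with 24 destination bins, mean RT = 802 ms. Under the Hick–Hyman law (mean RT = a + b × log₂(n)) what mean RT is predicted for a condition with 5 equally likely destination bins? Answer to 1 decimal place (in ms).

599.6 ms

Fit slope and intercept:
  b = (802 − 643) / (log₂ 24 − log₂ 7) = 159 / (4.5850 − 2.8074) = 89.446 ms/bit
  a = 643 − 89.446 × 2.8074 = 391.893 ms
Then RT(5) = 391.893 + 89.446 × log₂ 5 = 391.893 + 89.446 × 2.3219 ≈ 599.580 ms.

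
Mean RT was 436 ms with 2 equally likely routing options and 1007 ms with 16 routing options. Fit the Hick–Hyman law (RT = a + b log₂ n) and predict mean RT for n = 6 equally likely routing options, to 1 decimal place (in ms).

RT is linear in log₂ n, so two points fix the line:
  b = (1007 − 436) / (log₂ 16 − log₂ 2) = 571 / (4 − 1) = 190.333 ms/bit
  a = 436 − 190.333 × 1 = 245.667 ms
Then RT(6) = 245.667 + 190.333 × log₂ 6 = 245.667 + 190.333 × 2.5850 ≈ 737.671 ms.

737.7 ms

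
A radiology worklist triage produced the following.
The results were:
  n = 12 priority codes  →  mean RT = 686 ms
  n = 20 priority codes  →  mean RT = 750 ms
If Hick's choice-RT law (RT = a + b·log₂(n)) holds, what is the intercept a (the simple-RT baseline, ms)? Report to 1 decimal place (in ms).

b = (RT₂ − RT₁)/(log₂ n₂ − log₂ n₁) = (750 − 686)/(4.3219 − 3.5850) = 86.843 ms/bit.
a = RT₁ − b·log₂ n₁ = 686 − 86.843 × 3.5850 = 374.673 ms.

374.7 ms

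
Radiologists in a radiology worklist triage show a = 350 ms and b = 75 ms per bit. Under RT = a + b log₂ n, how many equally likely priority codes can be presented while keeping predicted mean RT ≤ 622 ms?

75·log₂ n ≤ 622 − 350 = 272, giving log₂ n ≤ 3.6267 and n ≤ 12.352. The largest whole number is 12.

12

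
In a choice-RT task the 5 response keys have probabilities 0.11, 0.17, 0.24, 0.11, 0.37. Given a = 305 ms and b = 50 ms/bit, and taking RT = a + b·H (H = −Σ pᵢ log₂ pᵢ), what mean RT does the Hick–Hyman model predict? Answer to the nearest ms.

H = 0.11·log₂(1/0.11) + 0.17·log₂(1/0.17) + 0.24·log₂(1/0.24) + 0.11·log₂(1/0.11) + 0.37·log₂(1/0.37) = 2.1600 bits.
RT = 305 + 50 × 2.1600 = 413.00 ms.

413 ms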